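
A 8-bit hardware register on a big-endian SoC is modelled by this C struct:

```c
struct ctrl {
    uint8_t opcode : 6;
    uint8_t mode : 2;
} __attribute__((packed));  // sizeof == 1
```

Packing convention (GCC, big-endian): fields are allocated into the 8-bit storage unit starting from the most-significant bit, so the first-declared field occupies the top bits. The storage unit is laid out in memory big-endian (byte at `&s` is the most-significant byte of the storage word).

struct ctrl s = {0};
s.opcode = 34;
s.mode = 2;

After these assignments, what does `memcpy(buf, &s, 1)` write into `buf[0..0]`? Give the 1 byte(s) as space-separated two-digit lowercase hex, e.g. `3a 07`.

[2+:6] opcode=34 & 0x3f = 0x22; word=0x88
[0+:2] mode=2 & 0x3 = 0x2; word=0x8a
word = 0x8a → big-endian bytes:
  [0]=0x8a

8a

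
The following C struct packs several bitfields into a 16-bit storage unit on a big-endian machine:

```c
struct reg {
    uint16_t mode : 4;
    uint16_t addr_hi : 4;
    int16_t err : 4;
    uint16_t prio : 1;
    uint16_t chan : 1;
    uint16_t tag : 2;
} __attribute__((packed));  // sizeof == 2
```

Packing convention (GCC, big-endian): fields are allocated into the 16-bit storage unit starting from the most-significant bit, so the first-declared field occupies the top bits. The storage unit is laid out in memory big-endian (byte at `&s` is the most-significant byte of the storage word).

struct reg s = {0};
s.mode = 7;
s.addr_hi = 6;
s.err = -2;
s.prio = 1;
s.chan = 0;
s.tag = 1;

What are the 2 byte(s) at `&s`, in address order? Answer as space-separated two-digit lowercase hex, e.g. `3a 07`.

76 e9

[12+:4] mode=7 & 0xf = 0x7; word=0x7000
[8+:4] addr_hi=6 & 0xf = 0x6; word=0x7600
[4+:4] err=-2 & 0xf = 0xe; word=0x76e0
[3+:1] prio=1 & 0x1 = 0x1; word=0x76e8
[2+:1] chan=0 & 0x1 = 0x0; word=0x76e8
[0+:2] tag=1 & 0x3 = 0x1; word=0x76e9
word = 0x76e9 → big-endian bytes:
  [0]=0x76  [1]=0xe9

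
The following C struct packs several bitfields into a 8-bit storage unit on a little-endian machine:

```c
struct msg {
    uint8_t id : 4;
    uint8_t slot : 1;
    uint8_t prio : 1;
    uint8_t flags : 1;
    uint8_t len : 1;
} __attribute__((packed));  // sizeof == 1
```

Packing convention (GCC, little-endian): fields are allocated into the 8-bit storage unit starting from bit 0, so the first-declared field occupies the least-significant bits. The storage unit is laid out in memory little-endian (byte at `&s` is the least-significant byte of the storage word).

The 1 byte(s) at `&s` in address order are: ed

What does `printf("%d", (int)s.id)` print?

[0]=0xed (little-endian) → word 0xed
id [0+:4] = (word>>0) & 0xf = 13  ←
slot [4+:1] = (word>>4) & 0x1 = 0
prio [5+:1] = (word>>5) & 0x1 = 1
flags [6+:1] = (word>>6) & 0x1 = 1
len [7+:1] = (word>>7) & 0x1 = 1

13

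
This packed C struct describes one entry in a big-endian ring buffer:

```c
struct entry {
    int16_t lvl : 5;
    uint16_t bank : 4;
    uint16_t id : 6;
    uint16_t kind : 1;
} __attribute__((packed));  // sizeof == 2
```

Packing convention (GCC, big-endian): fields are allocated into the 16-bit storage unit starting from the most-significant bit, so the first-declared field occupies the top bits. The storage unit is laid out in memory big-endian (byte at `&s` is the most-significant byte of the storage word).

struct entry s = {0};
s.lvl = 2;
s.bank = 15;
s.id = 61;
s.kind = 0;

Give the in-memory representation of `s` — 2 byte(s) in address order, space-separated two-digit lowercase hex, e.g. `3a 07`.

17 fa

lvl:5 = 2 → 0x2 << 11 → word 0x1000
bank:4 = 15 → 0xf << 7 → word 0x1780
id:6 = 61 → 0x3d << 1 → word 0x17fa
kind:1 = 0 → 0x0 << 0 → word 0x17fa
word = 0x17fa → big-endian bytes:
  [0]=0x17  [1]=0xfa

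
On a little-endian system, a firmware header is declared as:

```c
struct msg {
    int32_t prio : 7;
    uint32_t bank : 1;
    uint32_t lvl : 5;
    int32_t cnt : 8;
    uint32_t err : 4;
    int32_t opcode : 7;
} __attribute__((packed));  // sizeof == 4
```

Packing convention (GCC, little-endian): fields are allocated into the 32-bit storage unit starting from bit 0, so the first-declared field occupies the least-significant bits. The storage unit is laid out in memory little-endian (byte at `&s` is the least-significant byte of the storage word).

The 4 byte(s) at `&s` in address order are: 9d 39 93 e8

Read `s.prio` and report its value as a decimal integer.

[0]=0x9d [1]=0x39 [2]=0x93 [3]=0xe8 (little-endian) → word 0xe893399d
prio:7 @ bit 0 → (0xe893399d>>0)&0x7f = 0x1d  ←
bank:1 @ bit 7 → (0xe893399d>>7)&0x1 = 0x1
lvl:5 @ bit 8 → (0xe893399d>>8)&0x1f = 0x19
cnt:8 @ bit 13 → (0xe893399d>>13)&0xff = 0x99
err:4 @ bit 21 → (0xe893399d>>21)&0xf = 0x4
opcode:7 @ bit 25 → (0xe893399d>>25)&0x7f = 0x74
prio signed 7b, MSB=0: value = 29

29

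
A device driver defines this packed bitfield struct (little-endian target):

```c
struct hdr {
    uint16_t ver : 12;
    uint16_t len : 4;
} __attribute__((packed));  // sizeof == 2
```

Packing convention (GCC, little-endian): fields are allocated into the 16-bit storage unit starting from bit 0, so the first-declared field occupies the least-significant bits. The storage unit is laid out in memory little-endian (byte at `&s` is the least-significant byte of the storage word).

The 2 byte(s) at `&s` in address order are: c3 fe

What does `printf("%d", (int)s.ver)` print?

3779

[0]=0xc3 [1]=0xfe (little-endian) → word 0xfec3
ver:12 @ bit 0 → (0xfec3>>0)&0xfff = 0xec3  ←
len:4 @ bit 12 → (0xfec3>>12)&0xf = 0xf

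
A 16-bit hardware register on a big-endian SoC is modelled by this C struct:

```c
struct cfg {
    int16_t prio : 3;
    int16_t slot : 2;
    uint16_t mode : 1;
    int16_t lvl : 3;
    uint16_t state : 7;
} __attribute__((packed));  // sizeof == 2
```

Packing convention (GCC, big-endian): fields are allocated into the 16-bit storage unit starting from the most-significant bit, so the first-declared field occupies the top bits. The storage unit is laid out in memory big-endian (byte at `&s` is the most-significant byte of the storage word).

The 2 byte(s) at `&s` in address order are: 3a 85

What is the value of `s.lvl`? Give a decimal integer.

[0]=0x3a [1]=0x85 (big-endian) → word 0x3a85
prio:3 @ bit 13 → (0x3a85>>13)&0x7 = 0x1
slot:2 @ bit 11 → (0x3a85>>11)&0x3 = 0x3
mode:1 @ bit 10 → (0x3a85>>10)&0x1 = 0x0
lvl:3 @ bit 7 → (0x3a85>>7)&0x7 = 0x5  ←
state:7 @ bit 0 → (0x3a85>>0)&0x7f = 0x5
lvl signed 3b, MSB=1: 5 - 8 = -3

-3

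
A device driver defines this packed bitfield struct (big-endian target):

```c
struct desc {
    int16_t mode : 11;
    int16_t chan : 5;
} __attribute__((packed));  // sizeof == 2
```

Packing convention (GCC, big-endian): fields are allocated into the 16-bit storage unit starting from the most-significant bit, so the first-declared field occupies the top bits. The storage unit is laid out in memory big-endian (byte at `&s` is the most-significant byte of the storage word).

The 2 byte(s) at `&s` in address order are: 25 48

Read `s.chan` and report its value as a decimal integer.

[0]=0x25 [1]=0x48 (big-endian) → word 0x2548
mode [5+:11] = (word>>5) & 0x7ff = 298
chan [0+:5] = (word>>0) & 0x1f = 8  ←
chan signed 5b, MSB=0: value = 8

8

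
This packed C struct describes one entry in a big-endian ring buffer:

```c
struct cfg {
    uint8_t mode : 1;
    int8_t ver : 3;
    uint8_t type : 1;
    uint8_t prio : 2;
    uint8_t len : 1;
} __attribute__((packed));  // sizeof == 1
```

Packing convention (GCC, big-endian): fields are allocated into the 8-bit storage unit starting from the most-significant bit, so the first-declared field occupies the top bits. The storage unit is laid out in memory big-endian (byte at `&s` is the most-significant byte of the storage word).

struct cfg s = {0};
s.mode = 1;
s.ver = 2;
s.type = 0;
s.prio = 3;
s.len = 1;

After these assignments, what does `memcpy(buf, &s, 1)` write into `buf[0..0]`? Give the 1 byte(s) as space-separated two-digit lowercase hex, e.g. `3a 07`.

mode:1 = 1 → 0x1 << 7 → word 0x80
ver:3 = 2 → 0x2 << 4 → word 0xa0
type:1 = 0 → 0x0 << 3 → word 0xa0
prio:2 = 3 → 0x3 << 1 → word 0xa6
len:1 = 1 → 0x1 << 0 → word 0xa7
word = 0xa7 → big-endian bytes:
  [0]=0xa7

a7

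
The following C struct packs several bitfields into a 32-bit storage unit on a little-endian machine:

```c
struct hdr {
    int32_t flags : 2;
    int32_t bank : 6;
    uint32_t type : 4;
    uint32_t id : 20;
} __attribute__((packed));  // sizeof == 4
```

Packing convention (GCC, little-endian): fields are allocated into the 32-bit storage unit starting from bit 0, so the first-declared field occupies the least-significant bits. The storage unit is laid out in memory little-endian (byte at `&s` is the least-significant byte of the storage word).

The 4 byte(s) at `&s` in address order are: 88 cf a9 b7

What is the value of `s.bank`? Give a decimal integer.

[0]=0x88 [1]=0xcf [2]=0xa9 [3]=0xb7 (little-endian) → word 0xb7a9cf88
flags:2 @ bit 0 → (0xb7a9cf88>>0)&0x3 = 0x0
bank:6 @ bit 2 → (0xb7a9cf88>>2)&0x3f = 0x22  ←
type:4 @ bit 8 → (0xb7a9cf88>>8)&0xf = 0xf
id:20 @ bit 12 → (0xb7a9cf88>>12)&0xfffff = 0xb7a9c
bank signed 6b, MSB=1: 34 - 64 = -30

-30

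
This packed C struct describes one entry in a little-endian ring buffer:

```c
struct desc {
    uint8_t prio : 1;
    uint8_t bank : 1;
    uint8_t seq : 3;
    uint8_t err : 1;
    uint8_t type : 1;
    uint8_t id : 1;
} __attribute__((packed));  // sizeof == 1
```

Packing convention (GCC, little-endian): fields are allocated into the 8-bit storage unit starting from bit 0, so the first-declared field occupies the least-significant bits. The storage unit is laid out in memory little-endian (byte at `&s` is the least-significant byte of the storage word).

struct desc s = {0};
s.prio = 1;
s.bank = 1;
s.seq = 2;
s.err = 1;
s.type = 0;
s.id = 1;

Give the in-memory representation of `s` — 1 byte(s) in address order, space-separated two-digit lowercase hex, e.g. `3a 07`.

ab

prio (1b) val=1 bits=0x1 at bit 0: 0x01
bank (1b) val=1 bits=0x1 at bit 1: 0x03
seq (3b) val=2 bits=0x2 at bit 2: 0x0b
err (1b) val=1 bits=0x1 at bit 5: 0x2b
type (1b) val=0 bits=0x0 at bit 6: 0x2b
id (1b) val=1 bits=0x1 at bit 7: 0xab
word = 0xab → little-endian bytes:
  [0]=0xab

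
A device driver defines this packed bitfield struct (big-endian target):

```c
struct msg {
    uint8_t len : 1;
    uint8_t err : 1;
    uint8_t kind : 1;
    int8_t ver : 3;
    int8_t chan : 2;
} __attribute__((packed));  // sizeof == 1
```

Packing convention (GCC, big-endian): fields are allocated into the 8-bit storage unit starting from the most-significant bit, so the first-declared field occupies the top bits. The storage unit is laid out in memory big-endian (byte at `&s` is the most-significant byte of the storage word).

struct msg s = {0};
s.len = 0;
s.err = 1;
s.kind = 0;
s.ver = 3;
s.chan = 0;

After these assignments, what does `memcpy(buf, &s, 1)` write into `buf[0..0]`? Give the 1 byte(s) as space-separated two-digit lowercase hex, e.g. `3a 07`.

4c

[7+:1] len=0 & 0x1 = 0x0; word=0x00
[6+:1] err=1 & 0x1 = 0x1; word=0x40
[5+:1] kind=0 & 0x1 = 0x0; word=0x40
[2+:3] ver=3 & 0x7 = 0x3; word=0x4c
[0+:2] chan=0 & 0x3 = 0x0; word=0x4c
word = 0x4c → big-endian bytes:
  [0]=0x4c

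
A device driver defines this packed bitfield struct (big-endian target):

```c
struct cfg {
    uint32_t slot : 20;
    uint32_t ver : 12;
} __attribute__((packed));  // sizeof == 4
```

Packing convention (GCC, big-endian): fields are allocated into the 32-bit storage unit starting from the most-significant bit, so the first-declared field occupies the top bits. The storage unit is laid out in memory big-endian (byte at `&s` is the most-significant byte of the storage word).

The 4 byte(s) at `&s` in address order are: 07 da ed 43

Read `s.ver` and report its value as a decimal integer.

3395

[0]=0x07 [1]=0xda [2]=0xed [3]=0x43 (big-endian) → word 0x07daed43
slot:20 @ bit 12 → (0x07daed43>>12)&0xfffff = 0x7dae
ver:12 @ bit 0 → (0x07daed43>>0)&0xfff = 0xd43  ←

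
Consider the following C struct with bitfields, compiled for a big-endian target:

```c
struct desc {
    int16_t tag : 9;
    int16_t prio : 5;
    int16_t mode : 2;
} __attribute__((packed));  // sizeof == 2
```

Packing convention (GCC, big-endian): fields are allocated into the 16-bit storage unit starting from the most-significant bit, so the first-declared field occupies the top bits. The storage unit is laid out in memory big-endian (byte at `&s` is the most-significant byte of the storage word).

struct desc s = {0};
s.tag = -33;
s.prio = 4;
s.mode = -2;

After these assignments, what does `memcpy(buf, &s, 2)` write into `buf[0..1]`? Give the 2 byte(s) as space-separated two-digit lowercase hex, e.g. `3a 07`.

tag:9 = -33 → 0x1df << 7 → word 0xef80
prio:5 = 4 → 0x4 << 2 → word 0xef90
mode:2 = -2 → 0x2 << 0 → word 0xef92
word = 0xef92 → big-endian bytes:
  [0]=0xef  [1]=0x92

ef 92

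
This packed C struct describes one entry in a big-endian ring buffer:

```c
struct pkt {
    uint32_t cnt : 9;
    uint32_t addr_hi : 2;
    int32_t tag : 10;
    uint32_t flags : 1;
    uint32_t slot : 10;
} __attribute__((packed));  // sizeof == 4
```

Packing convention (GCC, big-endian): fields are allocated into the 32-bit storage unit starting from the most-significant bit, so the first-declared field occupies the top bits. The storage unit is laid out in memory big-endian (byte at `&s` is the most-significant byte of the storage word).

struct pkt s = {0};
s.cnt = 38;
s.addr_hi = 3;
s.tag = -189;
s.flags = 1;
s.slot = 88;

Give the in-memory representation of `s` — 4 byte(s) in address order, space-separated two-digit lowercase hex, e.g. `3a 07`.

cnt:9 = 38 → 0x26 << 23 → word 0x13000000
addr_hi:2 = 3 → 0x3 << 21 → word 0x13600000
tag:10 = -189 → 0x343 << 11 → word 0x137a1800
flags:1 = 1 → 0x1 << 10 → word 0x137a1c00
slot:10 = 88 → 0x58 << 0 → word 0x137a1c58
word = 0x137a1c58 → big-endian bytes:
  [0]=0x13  [1]=0x7a  [2]=0x1c  [3]=0x58

13 7a 1c 58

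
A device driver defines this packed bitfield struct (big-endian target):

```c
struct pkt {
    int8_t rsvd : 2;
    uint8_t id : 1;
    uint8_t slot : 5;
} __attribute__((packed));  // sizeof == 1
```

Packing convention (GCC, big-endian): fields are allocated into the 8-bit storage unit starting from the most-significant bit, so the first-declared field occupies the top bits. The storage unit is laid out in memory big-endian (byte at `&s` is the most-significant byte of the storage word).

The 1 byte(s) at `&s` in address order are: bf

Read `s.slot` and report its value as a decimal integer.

[0]=0xbf (big-endian) → word 0xbf
rsvd [6+:2] = (word>>6) & 0x3 = 2
id [5+:1] = (word>>5) & 0x1 = 1
slot [0+:5] = (word>>0) & 0x1f = 31  ←

31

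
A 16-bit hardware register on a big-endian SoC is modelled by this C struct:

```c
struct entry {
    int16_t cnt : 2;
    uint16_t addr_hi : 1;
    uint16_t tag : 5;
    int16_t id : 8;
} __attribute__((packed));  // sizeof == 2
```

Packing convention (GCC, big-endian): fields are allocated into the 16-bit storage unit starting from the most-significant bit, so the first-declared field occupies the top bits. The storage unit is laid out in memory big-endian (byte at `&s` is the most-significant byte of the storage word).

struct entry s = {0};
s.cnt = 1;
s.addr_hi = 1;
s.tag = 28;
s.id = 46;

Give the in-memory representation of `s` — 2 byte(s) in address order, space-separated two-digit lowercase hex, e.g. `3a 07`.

7c 2e

[14+:2] cnt=1 & 0x3 = 0x1; word=0x4000
[13+:1] addr_hi=1 & 0x1 = 0x1; word=0x6000
[8+:5] tag=28 & 0x1f = 0x1c; word=0x7c00
[0+:8] id=46 & 0xff = 0x2e; word=0x7c2e
word = 0x7c2e → big-endian bytes:
  [0]=0x7c  [1]=0x2e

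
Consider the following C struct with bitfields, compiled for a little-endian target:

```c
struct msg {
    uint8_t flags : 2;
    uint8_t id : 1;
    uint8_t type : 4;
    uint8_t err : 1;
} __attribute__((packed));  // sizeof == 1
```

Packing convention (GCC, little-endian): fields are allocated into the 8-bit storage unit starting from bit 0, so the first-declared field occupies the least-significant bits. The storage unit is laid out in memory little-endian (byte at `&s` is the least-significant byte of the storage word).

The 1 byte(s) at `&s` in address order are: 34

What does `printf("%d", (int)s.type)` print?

6

[0]=0x34 (little-endian) → word 0x34
flags:2 @ bit 0 → (0x34>>0)&0x3 = 0x0
id:1 @ bit 2 → (0x34>>2)&0x1 = 0x1
type:4 @ bit 3 → (0x34>>3)&0xf = 0x6  ←
err:1 @ bit 7 → (0x34>>7)&0x1 = 0x0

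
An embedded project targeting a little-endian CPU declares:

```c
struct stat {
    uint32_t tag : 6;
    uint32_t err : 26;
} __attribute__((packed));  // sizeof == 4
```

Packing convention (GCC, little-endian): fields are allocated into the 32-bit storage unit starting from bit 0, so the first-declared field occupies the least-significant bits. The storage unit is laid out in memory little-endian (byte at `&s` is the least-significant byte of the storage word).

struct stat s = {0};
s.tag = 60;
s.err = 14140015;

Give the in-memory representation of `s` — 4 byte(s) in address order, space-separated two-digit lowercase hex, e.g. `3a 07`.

tag (6b) val=60 bits=0x3c at bit 0: 0x0000003c
err (26b) val=14140015 bits=0xd7c26f at bit 6: 0x35f09bfc
word = 0x35f09bfc → little-endian bytes:
  [0]=0xfc  [1]=0x9b  [2]=0xf0  [3]=0x35

fc 9b f0 35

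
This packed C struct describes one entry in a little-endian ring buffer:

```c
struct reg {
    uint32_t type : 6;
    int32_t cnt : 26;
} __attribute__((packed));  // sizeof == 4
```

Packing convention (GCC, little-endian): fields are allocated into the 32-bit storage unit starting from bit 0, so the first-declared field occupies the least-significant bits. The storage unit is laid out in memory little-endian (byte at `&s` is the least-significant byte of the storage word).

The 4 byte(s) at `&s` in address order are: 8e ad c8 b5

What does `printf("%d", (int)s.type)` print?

14

[0]=0x8e [1]=0xad [2]=0xc8 [3]=0xb5 (little-endian) → word 0xb5c8ad8e
type [0+:6] = (word>>0) & 0x3f = 14  ←
cnt [6+:26] = (word>>6) & 0x3ffffff = 47653558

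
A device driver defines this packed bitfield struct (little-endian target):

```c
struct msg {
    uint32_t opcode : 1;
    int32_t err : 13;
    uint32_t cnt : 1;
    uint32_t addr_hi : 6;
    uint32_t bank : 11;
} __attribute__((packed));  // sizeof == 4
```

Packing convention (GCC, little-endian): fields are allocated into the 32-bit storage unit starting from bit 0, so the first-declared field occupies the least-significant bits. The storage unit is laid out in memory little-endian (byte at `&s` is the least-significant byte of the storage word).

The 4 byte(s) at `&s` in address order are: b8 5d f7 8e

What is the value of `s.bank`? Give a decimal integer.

1143

[0]=0xb8 [1]=0x5d [2]=0xf7 [3]=0x8e (little-endian) → word 0x8ef75db8
opcode [0+:1] = (word>>0) & 0x1 = 0
err [1+:13] = (word>>1) & 0x1fff = 3804
cnt [14+:1] = (word>>14) & 0x1 = 1
addr_hi [15+:6] = (word>>15) & 0x3f = 46
bank [21+:11] = (word>>21) & 0x7ff = 1143  ←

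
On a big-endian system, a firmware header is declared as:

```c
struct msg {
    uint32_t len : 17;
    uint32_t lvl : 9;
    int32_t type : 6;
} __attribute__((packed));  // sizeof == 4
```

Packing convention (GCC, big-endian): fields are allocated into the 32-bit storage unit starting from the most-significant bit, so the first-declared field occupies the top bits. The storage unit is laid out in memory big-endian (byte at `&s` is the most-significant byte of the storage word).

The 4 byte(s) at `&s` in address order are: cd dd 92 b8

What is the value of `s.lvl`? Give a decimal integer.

74

[0]=0xcd [1]=0xdd [2]=0x92 [3]=0xb8 (big-endian) → word 0xcddd92b8
len:17 @ bit 15 → (0xcddd92b8>>15)&0x1ffff = 0x19bbb
lvl:9 @ bit 6 → (0xcddd92b8>>6)&0x1ff = 0x4a  ←
type:6 @ bit 0 → (0xcddd92b8>>0)&0x3f = 0x38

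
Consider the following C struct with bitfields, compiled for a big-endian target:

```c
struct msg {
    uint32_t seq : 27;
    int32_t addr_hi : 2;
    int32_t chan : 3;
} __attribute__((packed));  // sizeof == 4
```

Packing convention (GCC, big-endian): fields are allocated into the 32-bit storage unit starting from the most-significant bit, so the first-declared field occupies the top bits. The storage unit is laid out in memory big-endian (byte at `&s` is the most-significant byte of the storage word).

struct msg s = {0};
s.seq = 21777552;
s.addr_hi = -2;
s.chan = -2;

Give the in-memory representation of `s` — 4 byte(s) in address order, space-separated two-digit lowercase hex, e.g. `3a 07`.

[5+:27] seq=21777552 & 0x7ffffff = 0x14c4c90; word=0x29899200
[3+:2] addr_hi=-2 & 0x3 = 0x2; word=0x29899210
[0+:3] chan=-2 & 0x7 = 0x6; word=0x29899216
word = 0x29899216 → big-endian bytes:
  [0]=0x29  [1]=0x89  [2]=0x92  [3]=0x16

29 89 92 16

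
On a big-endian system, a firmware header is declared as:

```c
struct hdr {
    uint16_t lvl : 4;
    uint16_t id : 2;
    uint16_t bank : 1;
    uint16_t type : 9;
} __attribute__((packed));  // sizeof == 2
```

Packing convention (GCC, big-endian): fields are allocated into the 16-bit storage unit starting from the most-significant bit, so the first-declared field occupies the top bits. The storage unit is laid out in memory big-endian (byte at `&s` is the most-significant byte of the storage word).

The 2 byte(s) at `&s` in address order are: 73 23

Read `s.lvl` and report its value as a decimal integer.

[0]=0x73 [1]=0x23 (big-endian) → word 0x7323
lvl:4 @ bit 12 → (0x7323>>12)&0xf = 0x7  ←
id:2 @ bit 10 → (0x7323>>10)&0x3 = 0x0
bank:1 @ bit 9 → (0x7323>>9)&0x1 = 0x1
type:9 @ bit 0 → (0x7323>>0)&0x1ff = 0x123

7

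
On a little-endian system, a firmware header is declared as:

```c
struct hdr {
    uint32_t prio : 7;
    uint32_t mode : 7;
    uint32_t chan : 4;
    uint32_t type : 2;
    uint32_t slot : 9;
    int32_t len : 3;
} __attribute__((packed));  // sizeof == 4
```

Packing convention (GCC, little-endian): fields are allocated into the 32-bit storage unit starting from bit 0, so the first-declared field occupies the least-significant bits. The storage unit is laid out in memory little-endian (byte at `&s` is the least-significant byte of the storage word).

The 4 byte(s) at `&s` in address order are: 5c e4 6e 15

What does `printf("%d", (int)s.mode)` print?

72

[0]=0x5c [1]=0xe4 [2]=0x6e [3]=0x15 (little-endian) → word 0x156ee45c
prio [0+:7] = (word>>0) & 0x7f = 92
mode [7+:7] = (word>>7) & 0x7f = 72  ←
chan [14+:4] = (word>>14) & 0xf = 11
type [18+:2] = (word>>18) & 0x3 = 3
slot [20+:9] = (word>>20) & 0x1ff = 342
len [29+:3] = (word>>29) & 0x7 = 0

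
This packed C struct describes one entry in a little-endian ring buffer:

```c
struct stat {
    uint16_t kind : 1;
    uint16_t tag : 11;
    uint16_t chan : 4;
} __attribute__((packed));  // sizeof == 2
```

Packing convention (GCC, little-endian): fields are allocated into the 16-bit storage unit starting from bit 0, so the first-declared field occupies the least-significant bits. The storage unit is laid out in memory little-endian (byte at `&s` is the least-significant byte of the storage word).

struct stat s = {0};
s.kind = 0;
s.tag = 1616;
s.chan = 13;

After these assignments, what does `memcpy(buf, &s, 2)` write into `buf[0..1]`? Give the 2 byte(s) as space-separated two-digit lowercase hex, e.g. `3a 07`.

a0 dc

kind:1 = 0 → 0x0 << 0 → word 0x0000
tag:11 = 1616 → 0x650 << 1 → word 0x0ca0
chan:4 = 13 → 0xd << 12 → word 0xdca0
word = 0xdca0 → little-endian bytes:
  [0]=0xa0  [1]=0xdc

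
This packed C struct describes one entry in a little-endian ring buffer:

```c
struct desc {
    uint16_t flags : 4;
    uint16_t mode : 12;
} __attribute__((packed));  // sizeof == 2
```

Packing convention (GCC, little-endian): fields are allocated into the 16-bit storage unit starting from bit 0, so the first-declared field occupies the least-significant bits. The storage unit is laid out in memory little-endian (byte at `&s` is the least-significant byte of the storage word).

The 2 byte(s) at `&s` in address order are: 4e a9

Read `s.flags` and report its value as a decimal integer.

[0]=0x4e [1]=0xa9 (little-endian) → word 0xa94e
flags [0+:4] = (word>>0) & 0xf = 14  ←
mode [4+:12] = (word>>4) & 0xfff = 2708

14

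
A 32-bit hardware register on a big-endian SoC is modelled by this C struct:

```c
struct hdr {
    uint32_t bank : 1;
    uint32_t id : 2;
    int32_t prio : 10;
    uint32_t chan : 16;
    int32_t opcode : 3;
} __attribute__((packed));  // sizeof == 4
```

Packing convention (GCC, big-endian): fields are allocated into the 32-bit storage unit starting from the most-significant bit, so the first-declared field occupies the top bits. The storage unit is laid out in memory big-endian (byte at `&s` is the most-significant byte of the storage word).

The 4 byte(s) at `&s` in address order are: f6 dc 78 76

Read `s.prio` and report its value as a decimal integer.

-293

[0]=0xf6 [1]=0xdc [2]=0x78 [3]=0x76 (big-endian) → word 0xf6dc7876
bank:1 @ bit 31 → (0xf6dc7876>>31)&0x1 = 0x1
id:2 @ bit 29 → (0xf6dc7876>>29)&0x3 = 0x3
prio:10 @ bit 19 → (0xf6dc7876>>19)&0x3ff = 0x2db  ←
chan:16 @ bit 3 → (0xf6dc7876>>3)&0xffff = 0x8f0e
opcode:3 @ bit 0 → (0xf6dc7876>>0)&0x7 = 0x6
prio signed 10b, MSB=1: 731 - 1024 = -293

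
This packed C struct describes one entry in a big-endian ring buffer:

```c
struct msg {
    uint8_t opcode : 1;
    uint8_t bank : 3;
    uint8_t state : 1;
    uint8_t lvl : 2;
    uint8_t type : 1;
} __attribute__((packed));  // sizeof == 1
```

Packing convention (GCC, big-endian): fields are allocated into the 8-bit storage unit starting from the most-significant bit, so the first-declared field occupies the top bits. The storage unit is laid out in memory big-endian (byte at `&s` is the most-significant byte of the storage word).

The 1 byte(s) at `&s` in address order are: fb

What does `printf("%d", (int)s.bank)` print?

7

[0]=0xfb (big-endian) → word 0xfb
opcode:1 @ bit 7 → (0xfb>>7)&0x1 = 0x1
bank:3 @ bit 4 → (0xfb>>4)&0x7 = 0x7  ←
state:1 @ bit 3 → (0xfb>>3)&0x1 = 0x1
lvl:2 @ bit 1 → (0xfb>>1)&0x3 = 0x1
type:1 @ bit 0 → (0xfb>>0)&0x1 = 0x1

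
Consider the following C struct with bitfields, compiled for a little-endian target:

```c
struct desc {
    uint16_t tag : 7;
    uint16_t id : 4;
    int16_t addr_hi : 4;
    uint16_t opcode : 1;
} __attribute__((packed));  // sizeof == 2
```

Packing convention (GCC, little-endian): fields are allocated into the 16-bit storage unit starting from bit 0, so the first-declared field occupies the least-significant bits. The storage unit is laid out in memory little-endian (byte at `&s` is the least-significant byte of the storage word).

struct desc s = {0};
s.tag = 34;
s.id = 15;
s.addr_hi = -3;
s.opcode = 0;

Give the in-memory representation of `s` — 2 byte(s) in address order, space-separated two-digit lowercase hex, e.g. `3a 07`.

tag:7 = 34 → 0x22 << 0 → word 0x0022
id:4 = 15 → 0xf << 7 → word 0x07a2
addr_hi:4 = -3 → 0xd << 11 → word 0x6fa2
opcode:1 = 0 → 0x0 << 15 → word 0x6fa2
word = 0x6fa2 → little-endian bytes:
  [0]=0xa2  [1]=0x6f

a2 6f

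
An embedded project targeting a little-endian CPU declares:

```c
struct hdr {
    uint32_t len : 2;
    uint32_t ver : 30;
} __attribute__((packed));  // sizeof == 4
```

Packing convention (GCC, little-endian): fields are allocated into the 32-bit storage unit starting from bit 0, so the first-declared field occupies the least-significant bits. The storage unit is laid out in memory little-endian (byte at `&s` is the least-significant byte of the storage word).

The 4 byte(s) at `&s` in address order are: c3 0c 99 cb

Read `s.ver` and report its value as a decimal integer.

853951280

[0]=0xc3 [1]=0x0c [2]=0x99 [3]=0xcb (little-endian) → word 0xcb990cc3
len [0+:2] = (word>>0) & 0x3 = 3
ver [2+:30] = (word>>2) & 0x3fffffff = 853951280  ←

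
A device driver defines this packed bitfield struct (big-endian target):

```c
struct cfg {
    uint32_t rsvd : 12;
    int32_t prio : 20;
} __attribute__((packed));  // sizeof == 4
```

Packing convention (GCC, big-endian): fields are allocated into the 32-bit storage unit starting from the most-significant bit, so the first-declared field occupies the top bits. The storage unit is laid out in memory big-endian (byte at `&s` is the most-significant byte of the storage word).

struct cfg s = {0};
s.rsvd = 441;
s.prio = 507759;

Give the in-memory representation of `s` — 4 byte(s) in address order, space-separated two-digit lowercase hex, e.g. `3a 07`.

1b 97 bf 6f

[20+:12] rsvd=441 & 0xfff = 0x1b9; word=0x1b900000
[0+:20] prio=507759 & 0xfffff = 0x7bf6f; word=0x1b97bf6f
word = 0x1b97bf6f → big-endian bytes:
  [0]=0x1b  [1]=0x97  [2]=0xbf  [3]=0x6f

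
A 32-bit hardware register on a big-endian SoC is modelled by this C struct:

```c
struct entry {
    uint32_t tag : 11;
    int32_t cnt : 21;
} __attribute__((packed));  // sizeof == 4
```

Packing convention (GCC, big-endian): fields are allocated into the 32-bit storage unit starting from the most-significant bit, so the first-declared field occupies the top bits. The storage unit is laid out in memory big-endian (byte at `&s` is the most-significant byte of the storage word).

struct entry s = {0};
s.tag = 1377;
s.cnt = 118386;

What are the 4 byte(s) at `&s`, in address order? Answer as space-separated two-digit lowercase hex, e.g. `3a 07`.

tag:11 = 1377 → 0x561 << 21 → word 0xac200000
cnt:21 = 118386 → 0x1ce72 << 0 → word 0xac21ce72
word = 0xac21ce72 → big-endian bytes:
  [0]=0xac  [1]=0x21  [2]=0xce  [3]=0x72

ac 21 ce 72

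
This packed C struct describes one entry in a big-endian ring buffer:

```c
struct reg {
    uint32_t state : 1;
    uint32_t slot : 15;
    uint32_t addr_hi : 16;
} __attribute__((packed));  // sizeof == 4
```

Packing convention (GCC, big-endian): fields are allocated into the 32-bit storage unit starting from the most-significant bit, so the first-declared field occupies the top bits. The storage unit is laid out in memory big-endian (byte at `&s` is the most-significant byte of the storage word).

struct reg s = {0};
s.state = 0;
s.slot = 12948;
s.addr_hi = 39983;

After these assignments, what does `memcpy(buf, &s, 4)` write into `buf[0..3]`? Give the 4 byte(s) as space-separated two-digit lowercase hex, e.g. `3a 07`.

[31+:1] state=0 & 0x1 = 0x0; word=0x00000000
[16+:15] slot=12948 & 0x7fff = 0x3294; word=0x32940000
[0+:16] addr_hi=39983 & 0xffff = 0x9c2f; word=0x32949c2f
word = 0x32949c2f → big-endian bytes:
  [0]=0x32  [1]=0x94  [2]=0x9c  [3]=0x2f

32 94 9c 2f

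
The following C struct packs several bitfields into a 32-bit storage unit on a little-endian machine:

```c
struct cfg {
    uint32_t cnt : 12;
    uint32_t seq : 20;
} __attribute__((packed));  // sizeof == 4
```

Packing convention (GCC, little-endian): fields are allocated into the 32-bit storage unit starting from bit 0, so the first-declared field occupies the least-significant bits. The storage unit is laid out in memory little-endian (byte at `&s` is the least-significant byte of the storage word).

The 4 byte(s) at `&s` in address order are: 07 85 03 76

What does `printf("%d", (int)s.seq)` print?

483384

[0]=0x07 [1]=0x85 [2]=0x03 [3]=0x76 (little-endian) → word 0x76038507
cnt [0+:12] = (word>>0) & 0xfff = 1287
seq [12+:20] = (word>>12) & 0xfffff = 483384  ←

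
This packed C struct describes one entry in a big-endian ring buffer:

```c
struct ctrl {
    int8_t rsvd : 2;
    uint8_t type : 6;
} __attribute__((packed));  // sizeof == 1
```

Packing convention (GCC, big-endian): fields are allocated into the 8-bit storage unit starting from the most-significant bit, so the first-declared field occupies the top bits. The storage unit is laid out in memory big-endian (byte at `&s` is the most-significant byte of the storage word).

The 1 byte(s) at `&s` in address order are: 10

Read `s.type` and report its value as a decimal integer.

16

[0]=0x10 (big-endian) → word 0x10
rsvd:2 @ bit 6 → (0x10>>6)&0x3 = 0x0
type:6 @ bit 0 → (0x10>>0)&0x3f = 0x10  ←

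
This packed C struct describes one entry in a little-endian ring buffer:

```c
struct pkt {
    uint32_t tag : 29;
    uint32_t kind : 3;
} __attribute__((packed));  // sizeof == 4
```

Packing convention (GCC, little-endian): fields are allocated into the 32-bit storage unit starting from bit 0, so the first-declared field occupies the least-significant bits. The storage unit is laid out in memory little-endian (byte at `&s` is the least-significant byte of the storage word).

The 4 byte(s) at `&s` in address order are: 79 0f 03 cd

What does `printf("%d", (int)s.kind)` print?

[0]=0x79 [1]=0x0f [2]=0x03 [3]=0xcd (little-endian) → word 0xcd030f79
tag:29 @ bit 0 → (0xcd030f79>>0)&0x1fffffff = 0xd030f79
kind:3 @ bit 29 → (0xcd030f79>>29)&0x7 = 0x6  ←

6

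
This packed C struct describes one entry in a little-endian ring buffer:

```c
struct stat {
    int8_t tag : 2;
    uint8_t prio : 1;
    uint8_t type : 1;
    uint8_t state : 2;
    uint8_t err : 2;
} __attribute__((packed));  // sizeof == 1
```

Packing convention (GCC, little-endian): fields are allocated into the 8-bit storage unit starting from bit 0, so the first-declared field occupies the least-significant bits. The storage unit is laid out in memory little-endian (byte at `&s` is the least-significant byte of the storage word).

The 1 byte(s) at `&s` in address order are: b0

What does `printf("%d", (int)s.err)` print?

[0]=0xb0 (little-endian) → word 0xb0
tag:2 @ bit 0 → (0xb0>>0)&0x3 = 0x0
prio:1 @ bit 2 → (0xb0>>2)&0x1 = 0x0
type:1 @ bit 3 → (0xb0>>3)&0x1 = 0x0
state:2 @ bit 4 → (0xb0>>4)&0x3 = 0x3
err:2 @ bit 6 → (0xb0>>6)&0x3 = 0x2  ←

2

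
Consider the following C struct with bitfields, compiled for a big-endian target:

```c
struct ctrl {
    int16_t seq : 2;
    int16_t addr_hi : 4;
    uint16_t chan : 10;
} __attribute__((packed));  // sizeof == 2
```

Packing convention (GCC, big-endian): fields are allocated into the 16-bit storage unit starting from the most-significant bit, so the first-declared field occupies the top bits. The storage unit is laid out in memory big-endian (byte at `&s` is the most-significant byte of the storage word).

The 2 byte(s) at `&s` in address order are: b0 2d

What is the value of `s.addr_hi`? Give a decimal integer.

[0]=0xb0 [1]=0x2d (big-endian) → word 0xb02d
seq [14+:2] = (word>>14) & 0x3 = 2
addr_hi [10+:4] = (word>>10) & 0xf = 12  ←
chan [0+:10] = (word>>0) & 0x3ff = 45
addr_hi signed 4b, MSB=1: 12 - 16 = -4

-4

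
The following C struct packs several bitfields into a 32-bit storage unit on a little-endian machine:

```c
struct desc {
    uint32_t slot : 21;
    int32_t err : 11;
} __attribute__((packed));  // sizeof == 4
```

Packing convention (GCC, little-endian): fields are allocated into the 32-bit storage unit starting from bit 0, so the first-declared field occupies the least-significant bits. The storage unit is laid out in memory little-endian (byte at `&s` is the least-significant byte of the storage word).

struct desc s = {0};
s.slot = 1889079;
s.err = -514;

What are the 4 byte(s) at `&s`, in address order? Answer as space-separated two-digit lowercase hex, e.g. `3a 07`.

slot:21 = 1889079 → 0x1cd337 << 0 → word 0x001cd337
err:11 = -514 → 0x5fe << 21 → word 0xbfdcd337
word = 0xbfdcd337 → little-endian bytes:
  [0]=0x37  [1]=0xd3  [2]=0xdc  [3]=0xbf

37 d3 dc bf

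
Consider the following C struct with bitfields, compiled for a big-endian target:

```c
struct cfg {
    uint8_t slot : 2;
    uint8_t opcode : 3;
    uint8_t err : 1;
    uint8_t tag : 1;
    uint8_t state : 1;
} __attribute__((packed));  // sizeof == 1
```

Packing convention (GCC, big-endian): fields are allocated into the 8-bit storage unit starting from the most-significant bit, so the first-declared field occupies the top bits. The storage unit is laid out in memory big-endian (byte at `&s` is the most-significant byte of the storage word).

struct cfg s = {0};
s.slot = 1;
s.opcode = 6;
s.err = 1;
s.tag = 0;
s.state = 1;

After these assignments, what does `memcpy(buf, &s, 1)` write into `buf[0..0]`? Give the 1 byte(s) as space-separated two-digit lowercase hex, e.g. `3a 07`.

75

[6+:2] slot=1 & 0x3 = 0x1; word=0x40
[3+:3] opcode=6 & 0x7 = 0x6; word=0x70
[2+:1] err=1 & 0x1 = 0x1; word=0x74
[1+:1] tag=0 & 0x1 = 0x0; word=0x74
[0+:1] state=1 & 0x1 = 0x1; word=0x75
word = 0x75 → big-endian bytes:
  [0]=0x75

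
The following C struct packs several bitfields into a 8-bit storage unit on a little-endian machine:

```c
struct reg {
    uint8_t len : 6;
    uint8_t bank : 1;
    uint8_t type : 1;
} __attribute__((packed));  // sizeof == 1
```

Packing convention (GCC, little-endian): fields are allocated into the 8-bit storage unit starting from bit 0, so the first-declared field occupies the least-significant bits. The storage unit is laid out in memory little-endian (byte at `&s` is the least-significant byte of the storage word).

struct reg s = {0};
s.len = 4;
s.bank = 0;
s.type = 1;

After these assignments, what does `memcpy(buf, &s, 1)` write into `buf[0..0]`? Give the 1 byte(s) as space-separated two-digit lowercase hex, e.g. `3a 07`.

len:6 = 4 → 0x4 << 0 → word 0x04
bank:1 = 0 → 0x0 << 6 → word 0x04
type:1 = 1 → 0x1 << 7 → word 0x84
word = 0x84 → little-endian bytes:
  [0]=0x84

84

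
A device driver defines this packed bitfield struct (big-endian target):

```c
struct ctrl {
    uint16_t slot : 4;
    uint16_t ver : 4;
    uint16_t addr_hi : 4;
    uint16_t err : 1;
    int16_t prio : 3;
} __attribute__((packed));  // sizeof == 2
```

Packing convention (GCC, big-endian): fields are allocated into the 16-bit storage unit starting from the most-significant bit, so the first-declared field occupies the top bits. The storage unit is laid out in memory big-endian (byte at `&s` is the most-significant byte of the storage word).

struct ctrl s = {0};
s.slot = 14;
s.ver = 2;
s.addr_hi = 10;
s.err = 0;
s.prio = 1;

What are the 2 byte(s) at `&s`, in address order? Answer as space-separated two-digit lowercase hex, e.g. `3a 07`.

e2 a1

slot (4b) val=14 bits=0xe at bit 12: 0xe000
ver (4b) val=2 bits=0x2 at bit 8: 0xe200
addr_hi (4b) val=10 bits=0xa at bit 4: 0xe2a0
err (1b) val=0 bits=0x0 at bit 3: 0xe2a0
prio (3b) val=1 bits=0x1 at bit 0: 0xe2a1
word = 0xe2a1 → big-endian bytes:
  [0]=0xe2  [1]=0xa1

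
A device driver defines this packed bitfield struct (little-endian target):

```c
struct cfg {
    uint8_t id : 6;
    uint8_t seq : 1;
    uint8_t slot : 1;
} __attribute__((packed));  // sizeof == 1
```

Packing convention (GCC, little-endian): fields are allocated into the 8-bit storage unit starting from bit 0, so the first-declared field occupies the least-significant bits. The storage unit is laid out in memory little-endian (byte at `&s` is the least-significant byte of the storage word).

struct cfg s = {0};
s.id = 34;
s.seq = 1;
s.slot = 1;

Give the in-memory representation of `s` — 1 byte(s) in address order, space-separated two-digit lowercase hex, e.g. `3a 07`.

e2

[0+:6] id=34 & 0x3f = 0x22; word=0x22
[6+:1] seq=1 & 0x1 = 0x1; word=0x62
[7+:1] slot=1 & 0x1 = 0x1; word=0xe2
word = 0xe2 → little-endian bytes:
  [0]=0xe2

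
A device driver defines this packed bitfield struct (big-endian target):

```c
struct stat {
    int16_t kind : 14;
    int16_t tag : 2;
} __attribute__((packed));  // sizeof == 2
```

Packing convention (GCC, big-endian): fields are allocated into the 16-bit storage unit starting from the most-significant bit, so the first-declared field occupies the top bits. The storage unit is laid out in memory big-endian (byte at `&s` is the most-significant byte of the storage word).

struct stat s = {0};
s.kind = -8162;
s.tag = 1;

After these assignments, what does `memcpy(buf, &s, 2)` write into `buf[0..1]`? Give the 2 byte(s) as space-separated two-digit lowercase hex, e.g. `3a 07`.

80 79

kind (14b) val=-8162 bits=0x201e at bit 2: 0x8078
tag (2b) val=1 bits=0x1 at bit 0: 0x8079
word = 0x8079 → big-endian bytes:
  [0]=0x80  [1]=0x79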